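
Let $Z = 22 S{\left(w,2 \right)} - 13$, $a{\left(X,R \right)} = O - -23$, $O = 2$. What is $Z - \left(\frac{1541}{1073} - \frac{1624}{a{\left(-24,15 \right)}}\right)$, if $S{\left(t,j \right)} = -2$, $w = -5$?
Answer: $\frac{175002}{26825} \approx 6.5238$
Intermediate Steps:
$a{\left(X,R \right)} = 25$ ($a{\left(X,R \right)} = 2 - -23 = 2 + 23 = 25$)
$Z = -57$ ($Z = 22 \left(-2\right) - 13 = -44 - 13 = -57$)
$Z - \left(\frac{1541}{1073} - \frac{1624}{a{\left(-24,15 \right)}}\right) = -57 - \left(\frac{1541}{1073} - \frac{1624}{25}\right) = -57 - - \frac{1704027}{26825} = -57 + \frac{1704027}{26825} = \frac{175002}{26825}$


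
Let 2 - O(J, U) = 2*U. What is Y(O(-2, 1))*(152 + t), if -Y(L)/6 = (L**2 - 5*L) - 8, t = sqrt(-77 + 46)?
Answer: 7296 + 48*I*sqrt(31) ≈ 7296.0 + 267.25*I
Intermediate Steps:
t = I*sqrt(31) (t = sqrt(-31) = I*sqrt(31) ≈ 5.5678*I)
O(J, U) = 2 - 2*U
Y(L) = 48 - 6*L**2 + 30*L (Y(L) = -6*((L**2 - 5*L) - 8) = -6*(-8 + L**2 - 5*L) = 48 - 6*L**2 + 30*L)
Y(O(-2, 1))*(152 + t) = (48 - 6*(2 - 2*1)**2 + 30*(2 - 2*1))*(152 + I*sqrt(31)) = (48 - 6*(2 - 2)**2 + 30*(2 - 2))*(152 + I*sqrt(31)) = (48 - 6*0**2 + 30*0)*(152 + I*sqrt(31)) = (48 - 6*0 + 0)*(152 + I*sqrt(31)) = (48 + 0 + 0)*(152 + I*sqrt(31)) = 48*(152 + I*sqrt(31)) = 7296 + 48*I*sqrt(31)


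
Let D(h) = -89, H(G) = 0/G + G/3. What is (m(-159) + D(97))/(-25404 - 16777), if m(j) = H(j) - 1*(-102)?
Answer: 40/42181 ≈ 0.00094829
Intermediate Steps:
H(G) = G/3 (H(G) = 0 + G*(⅓) = 0 + G/3 = G/3)
m(j) = 102 + j/3 (m(j) = j/3 - 1*(-102) = j/3 + 102 = 102 + j/3)
(m(-159) + D(97))/(-25404 - 16777) = ((102 + (⅓)*(-159)) - 89)/(-25404 - 16777) = ((102 - 53) - 89)/(-42181) = (49 - 89)*(-1/42181) = -40*(-1/42181) = 40/42181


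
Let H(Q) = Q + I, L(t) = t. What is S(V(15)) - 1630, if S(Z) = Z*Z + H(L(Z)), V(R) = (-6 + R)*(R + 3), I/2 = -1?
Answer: 24774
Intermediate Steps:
I = -2 (I = 2*(-1) = -2)
V(R) = (-6 + R)*(3 + R)
H(Q) = -2 + Q (H(Q) = Q - 2 = -2 + Q)
S(Z) = -2 + Z + Z² (S(Z) = Z*Z + (-2 + Z) = Z² + (-2 + Z) = -2 + Z + Z²)
S(V(15)) - 1630 = (-2 + (-18 + 15² - 3*15) + (-18 + 15² - 3*15)²) - 1630 = (-2 + (-18 + 225 - 45) + (-18 + 225 - 45)²) - 1*1630 = (-2 + 162 + 162²) - 1630 = (-2 + 162 + 26244) - 1630 = 26404 - 1630 = 24774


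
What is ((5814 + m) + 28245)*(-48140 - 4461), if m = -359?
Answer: -1772653700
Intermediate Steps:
((5814 + m) + 28245)*(-48140 - 4461) = ((5814 - 359) + 28245)*(-48140 - 4461) = (5455 + 28245)*(-52601) = 33700*(-52601) = -1772653700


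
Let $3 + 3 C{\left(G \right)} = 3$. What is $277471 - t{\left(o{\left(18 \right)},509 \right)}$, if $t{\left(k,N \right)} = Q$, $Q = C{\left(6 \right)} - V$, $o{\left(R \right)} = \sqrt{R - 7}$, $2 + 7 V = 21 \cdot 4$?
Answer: $\frac{1942379}{7} \approx 2.7748 \cdot 10^{5}$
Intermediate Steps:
$C{\left(G \right)} = 0$ ($C{\left(G \right)} = -1 + \frac{1}{3} \cdot 3 = -1 + 1 = 0$)
$V = \frac{82}{7}$ ($V = - \frac{2}{7} + \frac{21 \cdot 4}{7} = - \frac{2}{7} + \frac{1}{7} \cdot 84 = - \frac{2}{7} + 12 = \frac{82}{7} \approx 11.714$)
$o{\left(R \right)} = \sqrt{-7 + R}$
$Q = - \frac{82}{7}$ ($Q = 0 - \frac{82}{7} = - \frac{82}{7} \approx -11.714$)
$t{\left(k,N \right)} = - \frac{82}{7}$
$277471 - t{\left(o{\left(18 \right)},509 \right)} = 277471 - - \frac{82}{7} = 277471 + \frac{82}{7} = \frac{1942379}{7}$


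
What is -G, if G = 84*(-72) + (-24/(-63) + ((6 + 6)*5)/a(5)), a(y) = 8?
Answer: 253685/42 ≈ 6040.1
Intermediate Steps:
G = -253685/42 (G = 84*(-72) + (-24/(-63) + ((6 + 6)*5)/8) = -6048 + (-24*(-1/63) + (12*5)*(1/8)) = -6048 + (8/21 + 60*(1/8)) = -6048 + (8/21 + 15/2) = -6048 + 331/42 = -253685/42 ≈ -6040.1)
-G = -1*(-253685/42) = 253685/42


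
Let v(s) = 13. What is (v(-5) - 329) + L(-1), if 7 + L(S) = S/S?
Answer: -322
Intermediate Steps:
L(S) = -6 (L(S) = -7 + S/S = -7 + 1 = -6)
(v(-5) - 329) + L(-1) = (13 - 329) - 6 = -316 - 6 = -322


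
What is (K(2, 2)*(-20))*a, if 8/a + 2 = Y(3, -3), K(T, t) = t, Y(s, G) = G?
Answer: 64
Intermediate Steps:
a = -8/5 (a = 8/(-2 - 3) = 8/(-5) = 8*(-1/5) = -8/5 ≈ -1.6000)
(K(2, 2)*(-20))*a = (2*(-20))*(-8/5) = -40*(-8/5) = 64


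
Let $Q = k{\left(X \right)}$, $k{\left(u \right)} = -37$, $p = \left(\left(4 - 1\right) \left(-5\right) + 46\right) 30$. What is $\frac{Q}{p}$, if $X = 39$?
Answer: $- \frac{37}{930} \approx -0.039785$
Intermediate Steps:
$p = 930$ ($p = \left(3 \left(-5\right) + 46\right) 30 = \left(-15 + 46\right) 30 = 31 \cdot 30 = 930$)
$Q = -37$
$\frac{Q}{p} = - \frac{37}{930}$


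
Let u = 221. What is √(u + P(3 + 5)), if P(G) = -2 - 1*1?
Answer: √218 ≈ 14.765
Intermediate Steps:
P(G) = -3 (P(G) = -2 - 1 = -3)
√(u + P(3 + 5)) = √(221 - 3) = √218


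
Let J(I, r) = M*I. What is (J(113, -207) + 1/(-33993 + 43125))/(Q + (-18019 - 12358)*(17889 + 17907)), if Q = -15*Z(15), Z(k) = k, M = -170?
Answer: 25060817/1418558770692 ≈ 1.7666e-5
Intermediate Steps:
J(I, r) = -170*I
Q = -225 (Q = -15*15 = -225)
(J(113, -207) + 1/(-33993 + 43125))/(Q + (-18019 - 12358)*(17889 + 17907)) = (-170*113 + 1/(-33993 + 43125))/(-225 + (-18019 - 12358)*(17889 + 17907)) = (-19210 + 1/9132)/(-225 - 30377*35796) = (-19210 + 1/9132)/(-225 - 1087375092) = -175425719/9132/(-1087375317) = -175425719/9132*(-1/1087375317) = 25060817/1418558770692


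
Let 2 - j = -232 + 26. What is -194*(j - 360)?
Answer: 29488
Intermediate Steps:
j = 208 (j = 2 - (-232 + 26) = 2 - 1*(-206) = 2 + 206 = 208)
-194*(j - 360) = -194*(208 - 360) = -194*(-152) = 29488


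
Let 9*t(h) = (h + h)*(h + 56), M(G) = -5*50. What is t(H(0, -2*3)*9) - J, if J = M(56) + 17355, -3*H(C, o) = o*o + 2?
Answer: -46907/3 ≈ -15636.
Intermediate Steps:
M(G) = -250
H(C, o) = -2/3 - o**2/3 (H(C, o) = -(o*o + 2)/3 = -(o**2 + 2)/3 = -(2 + o**2)/3 = -2/3 - o**2/3)
J = 17105 (J = -250 + 17355 = 17105)
t(h) = 2*h*(56 + h)/9 (t(h) = ((h + h)*(h + 56))/9 = ((2*h)*(56 + h))/9 = (2*h*(56 + h))/9 = 2*h*(56 + h)/9)
t(H(0, -2*3)*9) - J = 2*((-2/3 - (-2*3)**2/3)*9)*(56 + (-2/3 - (-2*3)**2/3)*9)/9 - 1*17105 = 2*((-2/3 - 1/3*(-6)**2)*9)*(56 + (-2/3 - 1/3*(-6)**2)*9)/9 - 17105 = 2*((-2/3 - 1/3*36)*9)*(56 + (-2/3 - 1/3*36)*9)/9 - 17105 = 2*((-2/3 - 12)*9)*(56 + (-2/3 - 12)*9)/9 - 17105 = 2*(-38/3*9)*(56 - 38/3*9)/9 - 17105 = (2/9)*(-114)*(56 - 114) - 17105 = (2/9)*(-114)*(-58) - 17105 = 4408/3 - 17105 = -46907/3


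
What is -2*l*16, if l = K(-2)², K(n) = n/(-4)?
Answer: -8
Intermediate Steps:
K(n) = -n/4 (K(n) = n*(-¼) = -n/4)
l = ¼ (l = (-¼*(-2))² = (½)² = ¼ ≈ 0.25000)
-2*l*16 = -2*¼*16 = -½*16 = -8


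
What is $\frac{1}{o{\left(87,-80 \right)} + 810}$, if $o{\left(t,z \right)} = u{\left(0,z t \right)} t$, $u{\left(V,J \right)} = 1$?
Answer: $\frac{1}{897} \approx 0.0011148$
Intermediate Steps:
$o{\left(t,z \right)} = t$ ($o{\left(t,z \right)} = 1 t = t$)
$\frac{1}{o{\left(87,-80 \right)} + 810} = \frac{1}{87 + 810} = \frac{1}{897}$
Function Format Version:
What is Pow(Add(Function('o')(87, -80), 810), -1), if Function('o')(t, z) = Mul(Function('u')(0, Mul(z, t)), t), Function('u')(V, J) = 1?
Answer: Rational(1, 897) ≈ 0.0011148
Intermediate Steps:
Function('o')(t, z) = t (Function('o')(t, z) = Mul(1, t) = t)
Pow(Add(Function('o')(87, -80), 810), -1) = Pow(Add(87, 810), -1) = Pow(897, -1) = Rational(1, 897)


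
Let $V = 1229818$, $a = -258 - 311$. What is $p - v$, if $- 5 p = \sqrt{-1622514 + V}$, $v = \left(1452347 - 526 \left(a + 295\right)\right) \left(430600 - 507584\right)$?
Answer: $122902723464 - \frac{2 i \sqrt{98174}}{5} \approx 1.229 \cdot 10^{11} - 125.33 i$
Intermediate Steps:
$a = -569$
$v = -122902723464$ ($v = \left(1452347 - 526 \left(-569 + 295\right)\right) \left(430600 - 507584\right) = \left(1452347 - -144124\right) \left(-76984\right) = \left(1452347 + 144124\right) \left(-76984\right) = 1596471 \left(-76984\right) = -122902723464$)
$p = - \frac{2 i \sqrt{98174}}{5}$ ($p = - \frac{\sqrt{-1622514 + 1229818}}{5} = - \frac{\sqrt{-392696}}{5} = - \frac{2 i \sqrt{98174}}{5} \approx - 125.33 i$)
$p - v = - \frac{2 i \sqrt{98174}}{5} - -122902723464 = - \frac{2 i \sqrt{98174}}{5} + 122902723464 = 122902723464 - \frac{2 i \sqrt{98174}}{5}$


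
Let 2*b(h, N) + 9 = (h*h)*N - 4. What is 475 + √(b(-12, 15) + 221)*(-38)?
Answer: 475 - 19*√5178 ≈ -892.21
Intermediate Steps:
b(h, N) = -13/2 + N*h²/2 (b(h, N) = -9/2 + ((h*h)*N - 4)/2 = -9/2 + (h²*N - 4)/2 = -9/2 + (N*h² - 4)/2 = -9/2 + (-4 + N*h²)/2 = -9/2 + (-2 + N*h²/2) = -13/2 + N*h²/2)
475 + √(b(-12, 15) + 221)*(-38) = 475 + √((-13/2 + (½)*15*(-12)²) + 221)*(-38) = 475 + √((-13/2 + (½)*15*144) + 221)*(-38) = 475 + √((-13/2 + 1080) + 221)*(-38) = 475 + √(2147/2 + 221)*(-38) = 475 + √(2589/2)*(-38) = 475 + (√5178/2)*(-38) = 475 - 19*√5178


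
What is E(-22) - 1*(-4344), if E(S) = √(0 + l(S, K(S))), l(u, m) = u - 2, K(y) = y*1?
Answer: 4344 + 2*I*√6 ≈ 4344.0 + 4.899*I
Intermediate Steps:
K(y) = y
l(u, m) = -2 + u
E(S) = √(-2 + S) (E(S) = √(0 + (-2 + S)) = √(-2 + S))
E(-22) - 1*(-4344) = √(-2 - 22) - 1*(-4344) = √(-24) + 4344 = 2*I*√6 + 4344 = 4344 + 2*I*√6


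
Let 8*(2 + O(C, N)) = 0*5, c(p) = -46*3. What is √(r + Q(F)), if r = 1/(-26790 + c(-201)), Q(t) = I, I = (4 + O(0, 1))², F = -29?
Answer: √20141957/2244 ≈ 2.0000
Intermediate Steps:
c(p) = -138
O(C, N) = -2 (O(C, N) = -2 + (0*5)/8 = -2 + (⅛)*0 = -2 + 0 = -2)
I = 4 (I = (4 - 2)² = 2² = 4)
Q(t) = 4
r = -1/26928 (r = 1/(-26790 - 138) = 1/(-26928) = -1/26928 ≈ -3.7136e-5)
√(r + Q(F)) = √(-1/26928 + 4) = √(107711/26928) = √20141957/2244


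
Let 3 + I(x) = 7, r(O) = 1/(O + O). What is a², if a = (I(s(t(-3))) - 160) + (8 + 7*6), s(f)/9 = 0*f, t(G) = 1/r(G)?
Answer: 11236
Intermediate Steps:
r(O) = 1/(2*O)
t(G) = 2*G (t(G) = 1/(1/(2*G)) = 2*G)
s(f) = 0 (s(f) = 9*(0*f) = 9*0 = 0)
I(x) = 4 (I(x) = -3 + 7 = 4)
a = -106 (a = (4 - 160) + (8 + 7*6) = -156 + (8 + 42) = -156 + 50 = -106)
a² = (-106)² = 11236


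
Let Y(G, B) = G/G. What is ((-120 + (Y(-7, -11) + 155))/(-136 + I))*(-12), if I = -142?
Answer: 216/139 ≈ 1.5540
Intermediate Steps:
Y(G, B) = 1
((-120 + (Y(-7, -11) + 155))/(-136 + I))*(-12) = ((-120 + (1 + 155))/(-136 - 142))*(-12) = ((-120 + 156)/(-278))*(-12) = (36*(-1/278))*(-12) = -18/139*(-12) = 216/139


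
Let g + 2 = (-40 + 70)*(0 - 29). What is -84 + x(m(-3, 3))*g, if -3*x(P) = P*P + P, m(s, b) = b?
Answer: 3404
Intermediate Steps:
x(P) = -P/3 - P²/3 (x(P) = -(P*P + P)/3 = -(P² + P)/3 = -(P + P²)/3 = -P/3 - P²/3)
g = -872 (g = -2 + (-40 + 70)*(0 - 29) = -2 + 30*(-29) = -2 - 870 = -872)
-84 + x(m(-3, 3))*g = -84 - ⅓*3*(1 + 3)*(-872) = -84 - ⅓*3*4*(-872) = -84 - 4*(-872) = -84 + 3488 = 3404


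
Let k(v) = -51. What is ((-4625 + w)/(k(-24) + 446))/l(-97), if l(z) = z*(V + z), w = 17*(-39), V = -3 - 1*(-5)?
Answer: -5288/3639925 ≈ -0.0014528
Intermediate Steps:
V = 2 (V = -3 + 5 = 2)
w = -663
l(z) = z*(2 + z)
((-4625 + w)/(k(-24) + 446))/l(-97) = ((-4625 - 663)/(-51 + 446))/((-97*(2 - 97))) = (-5288/395)/((-97*(-95))) = -5288*1/395/9215 = -5288/395*1/9215 = -5288/3639925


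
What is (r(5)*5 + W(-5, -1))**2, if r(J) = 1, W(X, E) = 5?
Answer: 100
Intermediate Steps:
(r(5)*5 + W(-5, -1))**2 = (1*5 + 5)**2 = (5 + 5)**2 = 10**2 = 100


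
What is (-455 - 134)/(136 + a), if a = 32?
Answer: -589/168 ≈ -3.5060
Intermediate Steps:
(-455 - 134)/(136 + a) = (-455 - 134)/(136 + 32) = -589/168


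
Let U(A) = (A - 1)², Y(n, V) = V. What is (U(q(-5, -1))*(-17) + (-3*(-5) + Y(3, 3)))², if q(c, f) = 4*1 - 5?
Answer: 2500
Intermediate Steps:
q(c, f) = -1 (q(c, f) = 4 - 5 = -1)
U(A) = (-1 + A)²
(U(q(-5, -1))*(-17) + (-3*(-5) + Y(3, 3)))² = ((-1 - 1)²*(-17) + (-3*(-5) + 3))² = ((-2)²*(-17) + (15 + 3))² = (4*(-17) + 18)² = (-68 + 18)² = (-50)² = 2500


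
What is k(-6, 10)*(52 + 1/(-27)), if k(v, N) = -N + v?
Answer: -22448/27 ≈ -831.41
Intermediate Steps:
k(v, N) = v - N
k(-6, 10)*(52 + 1/(-27)) = (-6 - 1*10)*(52 + 1/(-27)) = (-6 - 10)*(52 - 1/27) = -16*1403/27 = -22448/27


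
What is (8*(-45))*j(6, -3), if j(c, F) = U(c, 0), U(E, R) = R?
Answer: 0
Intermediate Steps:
j(c, F) = 0
(8*(-45))*j(6, -3) = (8*(-45))*0 = -360*0 = 0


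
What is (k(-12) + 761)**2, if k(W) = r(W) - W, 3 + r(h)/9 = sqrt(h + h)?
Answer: 554572 + 26856*I*sqrt(6) ≈ 5.5457e+5 + 65784.0*I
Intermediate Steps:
r(h) = -27 + 9*sqrt(2)*sqrt(h) (r(h) = -27 + 9*sqrt(h + h) = -27 + 9*sqrt(2*h) = -27 + 9*(sqrt(2)*sqrt(h)) = -27 + 9*sqrt(2)*sqrt(h))
k(W) = -27 - W + 9*sqrt(2)*sqrt(W) (k(W) = (-27 + 9*sqrt(2)*sqrt(W)) - W = -27 - W + 9*sqrt(2)*sqrt(W))
(k(-12) + 761)**2 = ((-27 - 1*(-12) + 9*sqrt(2)*sqrt(-12)) + 761)**2 = ((-27 + 12 + 9*sqrt(2)*(2*I*sqrt(3))) + 761)**2 = ((-27 + 12 + 18*I*sqrt(6)) + 761)**2 = ((-15 + 18*I*sqrt(6)) + 761)**2 = (746 + 18*I*sqrt(6))**2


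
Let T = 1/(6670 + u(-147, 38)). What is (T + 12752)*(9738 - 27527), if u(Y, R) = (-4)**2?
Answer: -1516687880797/6686 ≈ -2.2685e+8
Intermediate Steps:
u(Y, R) = 16
T = 1/6686 (T = 1/(6670 + 16) = 1/6686 ≈ 0.00014957)
(T + 12752)*(9738 - 27527) = (1/6686 + 12752)*(9738 - 27527) = (85259873/6686)*(-17789) = -1516687880797/6686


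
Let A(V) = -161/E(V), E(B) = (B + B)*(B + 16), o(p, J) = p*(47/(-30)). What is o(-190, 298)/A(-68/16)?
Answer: 713507/3864 ≈ 184.66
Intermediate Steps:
o(p, J) = -47*p/30 (o(p, J) = p*(47*(-1/30)) = p*(-47/30) = -47*p/30)
E(B) = 2*B*(16 + B) (E(B) = (2*B)*(16 + B) = 2*B*(16 + B))
A(V) = -161/(2*V*(16 + V)) (A(V) = -161*1/(2*V*(16 + V)) = -161/(2*V*(16 + V)))
o(-190, 298)/A(-68/16) = (-47/30*(-190))/((-161/(2*((-68/16))*(16 - 68/16)))) = 893/(3*((-161/(2*((-68*1/16))*(16 - 68*1/16))))) = 893/(3*((-161/(2*(-17/4)*(16 - 17/4))))) = 893/(3*((-161/2*(-4/17)/47/4))) = 893/(3*((-161/2*(-4/17)*4/47))) = 893/(3*(1288/799)) = (893/3)*(799/1288) = 713507/3864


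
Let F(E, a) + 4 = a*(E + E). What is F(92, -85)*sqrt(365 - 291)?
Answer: -15644*sqrt(74) ≈ -1.3457e+5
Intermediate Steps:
F(E, a) = -4 + 2*E*a (F(E, a) = -4 + a*(E + E) = -4 + a*(2*E) = -4 + 2*E*a)
F(92, -85)*sqrt(365 - 291) = (-4 + 2*92*(-85))*sqrt(365 - 291) = (-4 - 15640)*sqrt(74) = -15644*sqrt(74)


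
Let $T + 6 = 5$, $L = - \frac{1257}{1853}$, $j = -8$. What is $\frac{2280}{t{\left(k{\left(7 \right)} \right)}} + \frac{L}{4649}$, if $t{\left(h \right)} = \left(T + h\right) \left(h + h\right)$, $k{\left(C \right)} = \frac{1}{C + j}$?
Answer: $\frac{4910319033}{8614597} \approx 570.0$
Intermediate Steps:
$L = - \frac{1257}{1853}$ ($L = \left(-1257\right) \frac{1}{1853} = - \frac{1257}{1853} \approx -0.67836$)
$k{\left(C \right)} = \frac{1}{-8 + C}$ ($k{\left(C \right)} = \frac{1}{C - 8} = \frac{1}{-8 + C}$)
$T = -1$ ($T = -6 + 5 = -1$)
$t{\left(h \right)} = 2 h \left(-1 + h\right)$ ($t{\left(h \right)} = \left(-1 + h\right) \left(h + h\right) = \left(-1 + h\right) 2 h = 2 h \left(-1 + h\right)$)
$\frac{2280}{t{\left(k{\left(7 \right)} \right)}} + \frac{L}{4649} = \frac{2280}{2 \frac{1}{-8 + 7} \left(-1 + \frac{1}{-8 + 7}\right)} - \frac{1257}{1853 \cdot 4649} = \frac{2280}{2 \frac{1}{-1} \left(-1 + \frac{1}{-1}\right)} - \frac{1257}{8614597} = \frac{2280}{2 \left(-1\right) \left(-1 - 1\right)} - \frac{1257}{8614597} = \frac{2280}{2 \left(-1\right) \left(-2\right)} - \frac{1257}{8614597} = \frac{2280}{4} - \frac{1257}{8614597} = 2280 \cdot \frac{1}{4} - \frac{1257}{8614597} = 570 - \frac{1257}{8614597} = \frac{4910319033}{8614597}$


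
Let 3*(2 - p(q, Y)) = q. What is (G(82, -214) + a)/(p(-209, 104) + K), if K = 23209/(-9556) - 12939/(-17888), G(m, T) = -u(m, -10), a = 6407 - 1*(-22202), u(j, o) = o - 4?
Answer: 3669562941408/8969264749 ≈ 409.13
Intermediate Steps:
p(q, Y) = 2 - q/3
u(j, o) = -4 + o
a = 28609 (a = 6407 + 22202 = 28609)
G(m, T) = 14 (G(m, T) = -(-4 - 10) = -1*(-14) = 14)
K = -72879377/42734432 (K = 23209*(-1/9556) - 12939*(-1/17888) = -23209/9556 + 12939/17888 = -72879377/42734432 ≈ -1.7054)
(G(82, -214) + a)/(p(-209, 104) + K) = (14 + 28609)/((2 - ⅓*(-209)) - 72879377/42734432) = 28623/((2 + 209/3) - 72879377/42734432) = 28623/(215/3 - 72879377/42734432) = 28623/(8969264749/128203296) = 28623*(128203296/8969264749) = 3669562941408/8969264749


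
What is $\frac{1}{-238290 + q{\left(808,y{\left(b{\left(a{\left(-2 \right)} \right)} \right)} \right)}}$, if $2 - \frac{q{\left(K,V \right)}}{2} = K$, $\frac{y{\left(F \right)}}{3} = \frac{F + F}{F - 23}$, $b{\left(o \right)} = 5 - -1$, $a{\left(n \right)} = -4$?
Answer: $- \frac{1}{239902} \approx -4.1684 \cdot 10^{-6}$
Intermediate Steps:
$b{\left(o \right)} = 6$ ($b{\left(o \right)} = 5 + 1 = 6$)
$y{\left(F \right)} = \frac{6 F}{-23 + F}$ ($y{\left(F \right)} = 3 \frac{F + F}{F - 23} = 3 \frac{2 F}{-23 + F} = \frac{6 F}{-23 + F}$)
$q{\left(K,V \right)} = 4 - 2 K$
$\frac{1}{-238290 + q{\left(808,y{\left(b{\left(a{\left(-2 \right)} \right)} \right)} \right)}} = \frac{1}{-238290 + \left(4 - 1616\right)} = \frac{1}{-238290 - 1612} = \frac{1}{-239902} = - \frac{1}{239902}$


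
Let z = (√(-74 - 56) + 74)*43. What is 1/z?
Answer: 37/120529 - I*√130/241058 ≈ 0.00030698 - 4.7299e-5*I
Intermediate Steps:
z = 3182 + 43*I*√130 (z = (√(-130) + 74)*43 = (I*√130 + 74)*43 = (74 + I*√130)*43 = 3182 + 43*I*√130 ≈ 3182.0 + 490.28*I)
1/z = 1/(3182 + 43*I*√130)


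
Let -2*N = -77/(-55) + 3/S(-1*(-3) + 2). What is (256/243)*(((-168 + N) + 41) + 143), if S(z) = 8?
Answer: 6448/405 ≈ 15.921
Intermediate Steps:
N = -71/80 (N = -(-77/(-55) + 3/8)/2 = -(-77*(-1/55) + 3*(1/8))/2 = -(7/5 + 3/8)/2 = -1/2*71/40 = -71/80 ≈ -0.88750)
(256/243)*(((-168 + N) + 41) + 143) = (256/243)*(((-168 - 71/80) + 41) + 143) = (256*(1/243))*((-13511/80 + 41) + 143) = 256*(-10231/80 + 143)/243 = (256/243)*(1209/80) = 6448/405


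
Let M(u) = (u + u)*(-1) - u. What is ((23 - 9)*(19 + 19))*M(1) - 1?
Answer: -1597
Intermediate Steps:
M(u) = -3*u (M(u) = (2*u)*(-1) - u = -2*u - u = -3*u)
((23 - 9)*(19 + 19))*M(1) - 1 = ((23 - 9)*(19 + 19))*(-3*1) - 1 = (14*38)*(-3) - 1 = 532*(-3) - 1 = -1596 - 1 = -1597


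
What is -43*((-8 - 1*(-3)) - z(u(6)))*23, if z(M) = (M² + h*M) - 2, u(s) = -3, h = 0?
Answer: 11868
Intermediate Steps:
u(s) = -3 (u(s) = -1*3 = -3)
z(M) = -2 + M² (z(M) = (M² + 0*M) - 2 = (M² + 0) - 2 = M² - 2 = -2 + M²)
-43*((-8 - 1*(-3)) - z(u(6)))*23 = -43*((-8 - 1*(-3)) - (-2 + (-3)²))*23 = -43*((-8 + 3) - (-2 + 9))*23 = -43*(-5 - 1*7)*23 = -43*(-5 - 7)*23 = -43*(-12)*23 = 516*23 = 11868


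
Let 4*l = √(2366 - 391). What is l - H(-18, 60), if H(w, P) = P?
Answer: -60 + 5*√79/4 ≈ -48.890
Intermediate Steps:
l = 5*√79/4 (l = √(2366 - 391)/4 = √1975/4 = (5*√79)/4 = 5*√79/4 ≈ 11.110)
l - H(-18, 60) = 5*√79/4 - 1*60 = 5*√79/4 - 60 = -60 + 5*√79/4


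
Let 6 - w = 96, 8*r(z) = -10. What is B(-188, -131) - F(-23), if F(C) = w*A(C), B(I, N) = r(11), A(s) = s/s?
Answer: 355/4 ≈ 88.750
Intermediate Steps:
A(s) = 1
r(z) = -5/4 (r(z) = (1/8)*(-10) = -5/4)
w = -90 (w = 6 - 1*96 = 6 - 96 = -90)
B(I, N) = -5/4
F(C) = -90 (F(C) = -90*1 = -90)
B(-188, -131) - F(-23) = -5/4 - 1*(-90) = -5/4 + 90 = 355/4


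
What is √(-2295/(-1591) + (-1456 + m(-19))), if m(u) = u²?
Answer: 5*I*√110724054/1591 ≈ 33.069*I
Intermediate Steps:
√(-2295/(-1591) + (-1456 + m(-19))) = √(-2295/(-1591) + (-1456 + (-19)²)) = √(-2295*(-1/1591) + (-1456 + 361)) = √(2295/1591 - 1095) = √(-1739850/1591) = 5*I*√110724054/1591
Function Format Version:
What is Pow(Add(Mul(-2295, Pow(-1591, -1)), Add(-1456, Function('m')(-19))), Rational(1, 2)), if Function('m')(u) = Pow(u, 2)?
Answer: Mul(Rational(5, 1591), I, Pow(110724054, Rational(1, 2))) ≈ Mul(33.069, I)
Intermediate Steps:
Pow(Add(Mul(-2295, Pow(-1591, -1)), Add(-1456, Function('m')(-19))), Rational(1, 2)) = Pow(Add(Mul(-2295, Pow(-1591, -1)), Add(-1456, Pow(-19, 2))), Rational(1, 2)) = Pow(Add(Mul(-2295, Rational(-1, 1591)), Add(-1456, 361)), Rational(1, 2)) = Pow(Add(Rational(2295, 1591), -1095), Rational(1, 2)) = Pow(Rational(-1739850, 1591), Rational(1, 2)) = Mul(Rational(5, 1591), I, Pow(110724054, Rational(1, 2)))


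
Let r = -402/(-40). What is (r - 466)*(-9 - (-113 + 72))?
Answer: -72952/5 ≈ -14590.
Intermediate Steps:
r = 201/20 (r = -402*(-1/40) = 201/20 ≈ 10.050)
(r - 466)*(-9 - (-113 + 72)) = (201/20 - 466)*(-9 - (-113 + 72)) = -9119*(-9 - 1*(-41))/20 = -9119*(-9 + 41)/20 = -9119/20*32 = -72952/5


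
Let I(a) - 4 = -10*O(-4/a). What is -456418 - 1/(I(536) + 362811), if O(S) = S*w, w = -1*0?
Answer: -165595296671/362815 ≈ -4.5642e+5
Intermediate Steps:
w = 0
O(S) = 0 (O(S) = S*0 = 0)
I(a) = 4 (I(a) = 4 - 10*0 = 4 + 0 = 4)
-456418 - 1/(I(536) + 362811) = -456418 - 1/(4 + 362811) = -456418 - 1/362815 = -165595296671/362815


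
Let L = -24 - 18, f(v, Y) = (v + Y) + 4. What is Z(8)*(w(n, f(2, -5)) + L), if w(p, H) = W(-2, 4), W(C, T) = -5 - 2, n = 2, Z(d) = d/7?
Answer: -56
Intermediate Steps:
Z(d) = d/7 (Z(d) = d*(⅐) = d/7)
f(v, Y) = 4 + Y + v (f(v, Y) = (Y + v) + 4 = 4 + Y + v)
L = -42
W(C, T) = -7
w(p, H) = -7
Z(8)*(w(n, f(2, -5)) + L) = ((⅐)*8)*(-7 - 42) = (8/7)*(-49) = -56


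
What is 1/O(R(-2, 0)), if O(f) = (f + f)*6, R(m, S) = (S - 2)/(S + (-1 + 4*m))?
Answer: 3/8 ≈ 0.37500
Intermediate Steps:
R(m, S) = (-2 + S)/(-1 + S + 4*m)
O(f) = 12*f (O(f) = (2*f)*6 = 12*f)
1/O(R(-2, 0)) = 1/(12*((-2 + 0)/(-1 + 0 + 4*(-2)))) = 1/(12*(-2/(-1 + 0 - 8))) = 1/(12*(-2/(-9))) = 1/(12*(-⅑*(-2))) = 1/(12*(2/9)) = 1/(8/3) = 3/8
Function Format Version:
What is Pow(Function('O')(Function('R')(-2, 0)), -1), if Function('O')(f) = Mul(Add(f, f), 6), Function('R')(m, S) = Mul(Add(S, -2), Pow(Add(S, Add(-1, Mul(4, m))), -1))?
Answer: Rational(3, 8) ≈ 0.37500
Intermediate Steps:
Function('R')(m, S) = Mul(Pow(Add(-1, S, Mul(4, m)), -1), Add(-2, S)) (Function('R')(m, S) = Mul(Add(-2, S), Pow(Add(-1, S, Mul(4, m)), -1)) = Mul(Pow(Add(-1, S, Mul(4, m)), -1), Add(-2, S)))
Function('O')(f) = Mul(12, f) (Function('O')(f) = Mul(Mul(2, f), 6) = Mul(12, f))
Pow(Function('O')(Function('R')(-2, 0)), -1) = Pow(Mul(12, Mul(Pow(Add(-1, 0, Mul(4, -2)), -1), Add(-2, 0))), -1) = Pow(Mul(12, Mul(Pow(Add(-1, 0, -8), -1), -2)), -1) = Pow(Mul(12, Mul(Pow(-9, -1), -2)), -1) = Pow(Mul(12, Mul(Rational(-1, 9), -2)), -1) = Pow(Mul(12, Rational(2, 9)), -1) = Pow(Rational(8, 3), -1) = Rational(3, 8)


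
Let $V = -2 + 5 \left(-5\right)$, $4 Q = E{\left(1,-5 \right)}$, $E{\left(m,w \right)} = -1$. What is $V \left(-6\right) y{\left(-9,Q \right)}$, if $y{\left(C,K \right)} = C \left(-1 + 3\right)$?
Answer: $-2916$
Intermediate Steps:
$Q = - \frac{1}{4}$ ($Q = \frac{1}{4} \left(-1\right) = - \frac{1}{4} \approx -0.25$)
$V = -27$ ($V = -2 - 25 = -27$)
$y{\left(C,K \right)} = 2 C$ ($y{\left(C,K \right)} = C 2 = 2 C$)
$V \left(-6\right) y{\left(-9,Q \right)} = \left(-27\right) \left(-6\right) 2 \left(-9\right) = 162 \left(-18\right) = -2916$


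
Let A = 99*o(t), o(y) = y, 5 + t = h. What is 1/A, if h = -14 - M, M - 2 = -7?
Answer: -1/1386 ≈ -0.00072150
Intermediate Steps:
M = -5 (M = 2 - 7 = -5)
h = -9 (h = -14 - 1*(-5) = -14 + 5 = -9)
t = -14 (t = -5 - 9 = -14)
A = -1386 (A = 99*(-14) = -1386)
1/A = 1/(-1386) = -1/1386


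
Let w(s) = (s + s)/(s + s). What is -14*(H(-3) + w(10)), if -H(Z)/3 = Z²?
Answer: 364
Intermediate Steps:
w(s) = 1 (w(s) = (2*s)/((2*s)) = (2*s)*(1/(2*s)) = 1)
H(Z) = -3*Z²
-14*(H(-3) + w(10)) = -14*(-3*(-3)² + 1) = -14*(-3*9 + 1) = -14*(-27 + 1) = -14*(-26) = 364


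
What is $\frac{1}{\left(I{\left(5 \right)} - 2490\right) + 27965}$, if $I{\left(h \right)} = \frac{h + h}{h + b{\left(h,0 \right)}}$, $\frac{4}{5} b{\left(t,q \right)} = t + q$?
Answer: $\frac{9}{229283} \approx 3.9253 \cdot 10^{-5}$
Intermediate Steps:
$b{\left(t,q \right)} = \frac{5 q}{4} + \frac{5 t}{4}$ ($b{\left(t,q \right)} = \frac{5 \left(t + q\right)}{4} = \frac{5 \left(q + t\right)}{4} = \frac{5 q}{4} + \frac{5 t}{4}$)
$I{\left(h \right)} = \frac{8}{9}$ ($I{\left(h \right)} = \frac{h + h}{h + \left(\frac{5}{4} \cdot 0 + \frac{5 h}{4}\right)} = \frac{2 h}{h + \left(0 + \frac{5 h}{4}\right)} = \frac{2 h}{h + \frac{5 h}{4}} = \frac{2 h}{\frac{9}{4} h} = 2 h \frac{4}{9 h} = \frac{8}{9}$)
$\frac{1}{\left(I{\left(5 \right)} - 2490\right) + 27965} = \frac{1}{\left(\frac{8}{9} - 2490\right) + 27965} = \frac{1}{- \frac{22402}{9} + 27965} = \frac{1}{\frac{229283}{9}} = \frac{9}{229283}$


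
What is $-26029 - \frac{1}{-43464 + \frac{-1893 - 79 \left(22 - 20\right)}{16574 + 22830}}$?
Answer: $- \frac{44578762210299}{1712657507} \approx -26029.0$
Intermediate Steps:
$-26029 - \frac{1}{-43464 + \frac{-1893 - 79 \left(22 - 20\right)}{16574 + 22830}} = -26029 - \frac{1}{-43464 + \frac{-1893 - 158}{39404}} = -26029 - \frac{1}{-43464 + \left(-1893 - 158\right) \frac{1}{39404}} = -26029 - \frac{1}{-43464 - \frac{2051}{39404}} = -26029 - \frac{1}{- \frac{1712657507}{39404}} = -26029 - - \frac{39404}{1712657507} = -26029 + \frac{39404}{1712657507} = - \frac{44578762210299}{1712657507}$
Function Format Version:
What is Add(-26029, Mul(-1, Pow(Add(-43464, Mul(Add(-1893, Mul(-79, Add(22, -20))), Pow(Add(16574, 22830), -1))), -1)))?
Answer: Rational(-44578762210299, 1712657507) ≈ -26029.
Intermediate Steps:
Add(-26029, Mul(-1, Pow(Add(-43464, Mul(Add(-1893, Mul(-79, Add(22, -20))), Pow(Add(16574, 22830), -1))), -1))) = Add(-26029, Mul(-1, Pow(Add(-43464, Mul(Add(-1893, Mul(-79, 2)), Pow(39404, -1))), -1))) = Add(-26029, Mul(-1, Pow(Add(-43464, Mul(Add(-1893, -158), Rational(1, 39404))), -1))) = Add(-26029, Mul(-1, Pow(Add(-43464, Mul(-2051, Rational(1, 39404))), -1))) = Add(-26029, Mul(-1, Pow(Add(-43464, Rational(-2051, 39404)), -1))) = Add(-26029, Mul(-1, Pow(Rational(-1712657507, 39404), -1))) = Add(-26029, Mul(-1, Rational(-39404, 1712657507))) = Add(-26029, Rational(39404, 1712657507)) = Rational(-44578762210299, 1712657507)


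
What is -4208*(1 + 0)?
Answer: -4208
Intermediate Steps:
-4208*(1 + 0) = -4208*1 = -4208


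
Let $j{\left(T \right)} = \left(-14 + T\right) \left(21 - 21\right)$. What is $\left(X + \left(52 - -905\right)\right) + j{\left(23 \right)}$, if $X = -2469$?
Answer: $-1512$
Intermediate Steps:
$j{\left(T \right)} = 0$ ($j{\left(T \right)} = \left(-14 + T\right) 0 = 0$)
$\left(X + \left(52 - -905\right)\right) + j{\left(23 \right)} = \left(-2469 + \left(52 - -905\right)\right) + 0 = \left(-2469 + \left(52 + 905\right)\right) + 0 = \left(-2469 + 957\right) + 0 = -1512 + 0 = -1512$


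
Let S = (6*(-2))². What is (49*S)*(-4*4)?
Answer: -112896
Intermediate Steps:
S = 144 (S = (-12)² = 144)
(49*S)*(-4*4) = (49*144)*(-4*4) = 7056*(-16) = -112896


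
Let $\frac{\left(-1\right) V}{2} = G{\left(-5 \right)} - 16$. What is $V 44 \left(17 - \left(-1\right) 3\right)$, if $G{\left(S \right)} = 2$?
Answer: $24640$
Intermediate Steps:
$V = 28$ ($V = - 2 \left(2 - 16\right) = \left(-2\right) \left(-14\right) = 28$)
$V 44 \left(17 - \left(-1\right) 3\right) = 28 \cdot 44 \left(17 - \left(-1\right) 3\right) = 1232 \left(17 - -3\right) = 1232 \left(17 + 3\right) = 1232 \cdot 20 = 24640$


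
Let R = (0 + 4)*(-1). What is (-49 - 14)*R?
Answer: 252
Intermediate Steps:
R = -4 (R = 4*(-1) = -4)
(-49 - 14)*R = (-49 - 14)*(-4) = -63*(-4) = 252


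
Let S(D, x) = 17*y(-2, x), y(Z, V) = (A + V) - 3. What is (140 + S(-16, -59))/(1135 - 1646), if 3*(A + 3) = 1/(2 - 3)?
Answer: 416/219 ≈ 1.8995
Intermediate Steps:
A = -10/3 (A = -3 + 1/(3*(2 - 3)) = -3 + (⅓)/(-1) = -3 + (⅓)*(-1) = -3 - ⅓ = -10/3 ≈ -3.3333)
y(Z, V) = -19/3 + V (y(Z, V) = (-10/3 + V) - 3 = -19/3 + V)
S(D, x) = -323/3 + 17*x (S(D, x) = 17*(-19/3 + x) = -323/3 + 17*x)
(140 + S(-16, -59))/(1135 - 1646) = (140 + (-323/3 + 17*(-59)))/(1135 - 1646) = (140 + (-323/3 - 1003))/(-511) = (140 - 3332/3)*(-1/511) = -2912/3*(-1/511) = 416/219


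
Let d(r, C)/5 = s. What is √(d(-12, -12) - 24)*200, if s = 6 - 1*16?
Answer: 200*I*√74 ≈ 1720.5*I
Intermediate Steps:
s = -10 (s = 6 - 16 = -10)
d(r, C) = -50 (d(r, C) = 5*(-10) = -50)
√(d(-12, -12) - 24)*200 = √(-50 - 24)*200 = √(-74)*200 = (I*√74)*200 = 200*I*√74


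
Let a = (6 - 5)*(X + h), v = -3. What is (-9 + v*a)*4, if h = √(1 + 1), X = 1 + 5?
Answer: -108 - 12*√2 ≈ -124.97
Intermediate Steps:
X = 6
h = √2 ≈ 1.4142
a = 6 + √2 (a = (6 - 5)*(6 + √2) = 1*(6 + √2) = 6 + √2 ≈ 7.4142)
(-9 + v*a)*4 = (-9 - 3*(6 + √2))*4 = (-9 + (-18 - 3*√2))*4 = (-27 - 3*√2)*4 = -108 - 12*√2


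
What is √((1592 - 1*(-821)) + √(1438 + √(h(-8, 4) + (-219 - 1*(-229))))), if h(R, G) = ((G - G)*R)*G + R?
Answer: √(2413 + √(1438 + √2)) ≈ 49.507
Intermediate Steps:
h(R, G) = R (h(R, G) = (0*R)*G + R = 0*G + R = 0 + R = R)
√((1592 - 1*(-821)) + √(1438 + √(h(-8, 4) + (-219 - 1*(-229))))) = √((1592 - 1*(-821)) + √(1438 + √(-8 + (-219 - 1*(-229))))) = √((1592 + 821) + √(1438 + √(-8 + (-219 + 229)))) = √(2413 + √(1438 + √(-8 + 10))) = √(2413 + √(1438 + √2))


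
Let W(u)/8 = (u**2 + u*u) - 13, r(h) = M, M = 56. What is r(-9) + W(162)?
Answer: 419856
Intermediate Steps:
r(h) = 56
W(u) = -104 + 16*u**2 (W(u) = 8*((u**2 + u*u) - 13) = 8*((u**2 + u**2) - 13) = 8*(2*u**2 - 13) = 8*(-13 + 2*u**2) = -104 + 16*u**2)
r(-9) + W(162) = 56 + (-104 + 16*162**2) = 56 + (-104 + 16*26244) = 56 + (-104 + 419904) = 56 + 419800 = 419856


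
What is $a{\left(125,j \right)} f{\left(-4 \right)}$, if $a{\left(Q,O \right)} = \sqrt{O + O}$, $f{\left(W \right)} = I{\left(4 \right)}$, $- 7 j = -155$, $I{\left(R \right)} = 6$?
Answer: $\frac{6 \sqrt{2170}}{7} \approx 39.929$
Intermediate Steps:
$j = \frac{155}{7}$ ($j = \left(- \frac{1}{7}\right) \left(-155\right) = \frac{155}{7} \approx 22.143$)
$f{\left(W \right)} = 6$
$a{\left(Q,O \right)} = \sqrt{2} \sqrt{O}$ ($a{\left(Q,O \right)} = \sqrt{2 O} = \sqrt{2} \sqrt{O}$)
$a{\left(125,j \right)} f{\left(-4 \right)} = \sqrt{2} \sqrt{\frac{155}{7}} \cdot 6 = \sqrt{2} \frac{\sqrt{1085}}{7} \cdot 6 = \frac{\sqrt{2170}}{7} \cdot 6 = \frac{6 \sqrt{2170}}{7}$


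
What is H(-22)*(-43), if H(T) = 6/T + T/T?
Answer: -344/11 ≈ -31.273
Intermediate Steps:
H(T) = 1 + 6/T (H(T) = 6/T + 1 = 1 + 6/T)
H(-22)*(-43) = ((6 - 22)/(-22))*(-43) = -1/22*(-16)*(-43) = (8/11)*(-43) = -344/11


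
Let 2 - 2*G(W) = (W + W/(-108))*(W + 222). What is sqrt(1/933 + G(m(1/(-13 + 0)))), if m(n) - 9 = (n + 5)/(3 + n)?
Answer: I*sqrt(55682559083118)/212724 ≈ 35.079*I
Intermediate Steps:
m(n) = 9 + (5 + n)/(3 + n) (m(n) = 9 + (n + 5)/(3 + n) = 9 + (5 + n)/(3 + n))
G(W) = 1 - 107*W*(222 + W)/216 (G(W) = 1 - (W + W/(-108))*(W + 222)/2 = 1 - (W + W*(-1/108))*(222 + W)/2 = 1 - (W - W/108)*(222 + W)/2 = 1 - 107*W/108*(222 + W)/2 = 1 - 107*W*(222 + W)/216)
sqrt(1/933 + G(m(1/(-13 + 0)))) = sqrt(1/933 + (1 - 3959*(16 + 5/(-13 + 0))/(18*(3 + 1/(-13 + 0))) - 107*4*(16 + 5/(-13 + 0))**2/(3 + 1/(-13 + 0))**2/216)) = sqrt(1/933 + (1 - 3959*(16 + 5/(-13))/(18*(3 + 1/(-13))) - 107*4*(16 + 5/(-13))**2/(3 + 1/(-13))**2/216)) = sqrt(1/933 + (1 - 3959*(16 + 5*(-1/13))/(18*(3 - 1/13)) - 107*4*(16 + 5*(-1/13))**2/(3 - 1/13)**2/216)) = sqrt(1/933 + (1 - 3959*(16 - 5/13)/(18*38/13) - 107*169*(16 - 5/13)**2/361/216)) = sqrt(1/933 + (1 - 3959*13*203/(18*38*13) - 107*(2*(13/38)*(203/13))**2/216)) = sqrt(1/933 + (1 - 3959/36*203/19 - 107*(203/19)**2/216)) = sqrt(1/933 + (1 - 803677/684 - 107/216*41209/361)) = sqrt(1/933 + (1 - 803677/684 - 4409363/77976)) = sqrt(1/933 - 95950565/77976) = sqrt(-29840599723/24250536) = I*sqrt(55682559083118)/212724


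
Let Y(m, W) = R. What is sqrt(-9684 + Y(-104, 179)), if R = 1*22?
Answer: I*sqrt(9662) ≈ 98.295*I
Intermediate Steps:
R = 22
Y(m, W) = 22
sqrt(-9684 + Y(-104, 179)) = sqrt(-9684 + 22) = sqrt(-9662) = I*sqrt(9662)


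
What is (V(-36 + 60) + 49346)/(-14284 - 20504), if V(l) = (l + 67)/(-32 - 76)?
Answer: -5329277/3757104 ≈ -1.4185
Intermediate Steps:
V(l) = -67/108 - l/108 (V(l) = (67 + l)/(-108) = (67 + l)*(-1/108) = -67/108 - l/108)
(V(-36 + 60) + 49346)/(-14284 - 20504) = ((-67/108 - (-36 + 60)/108) + 49346)/(-14284 - 20504) = ((-67/108 - 1/108*24) + 49346)/(-34788) = ((-67/108 - 2/9) + 49346)*(-1/34788) = (-91/108 + 49346)*(-1/34788) = (5329277/108)*(-1/34788) = -5329277/3757104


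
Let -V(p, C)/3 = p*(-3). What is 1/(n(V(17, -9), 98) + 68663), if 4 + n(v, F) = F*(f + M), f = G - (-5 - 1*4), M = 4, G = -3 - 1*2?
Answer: 1/69443 ≈ 1.4400e-5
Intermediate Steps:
G = -5 (G = -3 - 2 = -5)
V(p, C) = 9*p (V(p, C) = -3*p*(-3) = -(-9)*p = 9*p)
f = 4 (f = -5 - (-5 - 1*4) = -5 - (-5 - 4) = -5 - 1*(-9) = -5 + 9 = 4)
n(v, F) = -4 + 8*F (n(v, F) = -4 + F*(4 + 4) = -4 + F*8 = -4 + 8*F)
1/(n(V(17, -9), 98) + 68663) = 1/((-4 + 8*98) + 68663) = 1/((-4 + 784) + 68663) = 1/(780 + 68663) = 1/69443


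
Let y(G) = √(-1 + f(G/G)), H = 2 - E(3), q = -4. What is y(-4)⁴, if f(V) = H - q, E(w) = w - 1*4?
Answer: 36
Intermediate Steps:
E(w) = -4 + w (E(w) = w - 4 = -4 + w)
H = 3 (H = 2 - (-4 + 3) = 2 - 1*(-1) = 2 + 1 = 3)
f(V) = 7 (f(V) = 3 - 1*(-4) = 3 + 4 = 7)
y(G) = √6 (y(G) = √(-1 + 7) = √6)
y(-4)⁴ = (√6)⁴ = 36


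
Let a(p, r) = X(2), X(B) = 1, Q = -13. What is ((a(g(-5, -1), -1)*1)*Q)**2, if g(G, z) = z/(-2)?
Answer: 169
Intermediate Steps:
g(G, z) = -z/2 (g(G, z) = z*(-1/2) = -z/2)
a(p, r) = 1
((a(g(-5, -1), -1)*1)*Q)**2 = ((1*1)*(-13))**2 = (1*(-13))**2 = (-13)**2 = 169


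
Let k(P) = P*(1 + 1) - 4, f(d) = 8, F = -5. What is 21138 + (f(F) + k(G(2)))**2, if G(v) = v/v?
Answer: 21174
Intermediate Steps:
G(v) = 1
k(P) = -4 + 2*P (k(P) = P*2 - 4 = 2*P - 4 = -4 + 2*P)
21138 + (f(F) + k(G(2)))**2 = 21138 + (8 + (-4 + 2*1))**2 = 21138 + (8 + (-4 + 2))**2 = 21138 + (8 - 2)**2 = 21138 + 6**2 = 21138 + 36 = 21174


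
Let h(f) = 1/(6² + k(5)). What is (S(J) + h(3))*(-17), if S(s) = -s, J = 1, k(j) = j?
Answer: 680/41 ≈ 16.585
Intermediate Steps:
h(f) = 1/41 (h(f) = 1/(6² + 5) = 1/(36 + 5) = 1/41)
(S(J) + h(3))*(-17) = (-1*1 + 1/41)*(-17) = (-1 + 1/41)*(-17) = -40/41*(-17) = 680/41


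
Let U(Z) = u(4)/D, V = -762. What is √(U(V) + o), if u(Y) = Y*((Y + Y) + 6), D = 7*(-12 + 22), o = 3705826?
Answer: √92645670/5 ≈ 1925.1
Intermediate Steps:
D = 70 (D = 7*10 = 70)
u(Y) = Y*(6 + 2*Y) (u(Y) = Y*(2*Y + 6) = Y*(6 + 2*Y))
U(Z) = ⅘ (U(Z) = (2*4*(3 + 4))/70 = (2*4*7)*(1/70) = 56*(1/70) = ⅘)
√(U(V) + o) = √(⅘ + 3705826) = √(18529134/5) = √92645670/5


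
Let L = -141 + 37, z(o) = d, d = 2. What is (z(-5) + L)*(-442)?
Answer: 45084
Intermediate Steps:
z(o) = 2
L = -104
(z(-5) + L)*(-442) = (2 - 104)*(-442) = -102*(-442) = 45084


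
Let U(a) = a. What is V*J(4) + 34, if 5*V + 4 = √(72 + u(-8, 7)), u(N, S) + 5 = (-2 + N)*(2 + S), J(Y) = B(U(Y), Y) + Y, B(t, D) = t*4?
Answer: 18 + 4*I*√23 ≈ 18.0 + 19.183*I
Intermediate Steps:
B(t, D) = 4*t
J(Y) = 5*Y (J(Y) = 4*Y + Y = 5*Y)
u(N, S) = -5 + (-2 + N)*(2 + S)
V = -⅘ + I*√23/5 (V = -⅘ + √(72 + (-9 - 2*7 + 2*(-8) - 8*7))/5 = -⅘ + √(72 + (-9 - 14 - 16 - 56))/5 = -⅘ + √(72 - 95)/5 = -⅘ + √(-23)/5 = -⅘ + (I*√23)/5 = -⅘ + I*√23/5 ≈ -0.8 + 0.95917*I)
V*J(4) + 34 = (-⅘ + I*√23/5)*(5*4) + 34 = (-⅘ + I*√23/5)*20 + 34 = (-16 + 4*I*√23) + 34 = 18 + 4*I*√23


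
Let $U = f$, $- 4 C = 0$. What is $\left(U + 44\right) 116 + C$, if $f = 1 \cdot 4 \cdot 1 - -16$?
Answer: $7424$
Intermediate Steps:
$C = 0$ ($C = \left(- \frac{1}{4}\right) 0 = 0$)
$f = 20$ ($f = 4 \cdot 1 + 16 = 4 + 16 = 20$)
$U = 20$
$\left(U + 44\right) 116 + C = \left(20 + 44\right) 116 + 0 = 64 \cdot 116 + 0 = 7424 + 0 = 7424$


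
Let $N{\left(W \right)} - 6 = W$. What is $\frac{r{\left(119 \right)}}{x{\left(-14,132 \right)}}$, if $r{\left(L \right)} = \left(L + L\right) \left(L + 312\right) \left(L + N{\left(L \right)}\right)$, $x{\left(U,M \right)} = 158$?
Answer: $\frac{12514516}{79} \approx 1.5841 \cdot 10^{5}$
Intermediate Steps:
$N{\left(W \right)} = 6 + W$
$r{\left(L \right)} = 2 L \left(6 + 2 L\right) \left(312 + L\right)$ ($r{\left(L \right)} = \left(L + L\right) \left(L + 312\right) \left(L + \left(6 + L\right)\right) = 2 L \left(312 + L\right) \left(6 + 2 L\right) = 2 L \left(6 + 2 L\right) \left(312 + L\right)$)
$\frac{r{\left(119 \right)}}{x{\left(-14,132 \right)}} = \frac{4 \cdot 119 \left(936 + 119^{2} + 315 \cdot 119\right)}{158} = 4 \cdot 119 \left(936 + 14161 + 37485\right) \frac{1}{158} = 4 \cdot 119 \cdot 52582 \cdot \frac{1}{158} = 25029032 \cdot \frac{1}{158} = \frac{12514516}{79}$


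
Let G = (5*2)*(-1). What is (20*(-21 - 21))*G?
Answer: 8400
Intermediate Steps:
G = -10 (G = 10*(-1) = -10)
(20*(-21 - 21))*G = (20*(-21 - 21))*(-10) = (20*(-42))*(-10) = -840*(-10) = 8400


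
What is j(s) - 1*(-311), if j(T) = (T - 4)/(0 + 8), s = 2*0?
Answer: 621/2 ≈ 310.50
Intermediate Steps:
s = 0
j(T) = -½ + T/8 (j(T) = (-4 + T)/8 = (-4 + T)*(⅛) = -½ + T/8)
j(s) - 1*(-311) = (-½ + (⅛)*0) - 1*(-311) = (-½ + 0) + 311 = -½ + 311 = 621/2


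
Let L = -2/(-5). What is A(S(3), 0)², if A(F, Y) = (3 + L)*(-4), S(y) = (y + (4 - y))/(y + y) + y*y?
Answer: 4624/25 ≈ 184.96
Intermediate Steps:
S(y) = y² + 2/y (S(y) = 4/((2*y)) + y² = 4*(1/(2*y)) + y² = 2/y + y² = y² + 2/y)
L = ⅖ (L = -2*(-⅕) = ⅖ ≈ 0.40000)
A(F, Y) = -68/5 (A(F, Y) = (3 + ⅖)*(-4) = (17/5)*(-4) = -68/5)
A(S(3), 0)² = (-68/5)² = 4624/25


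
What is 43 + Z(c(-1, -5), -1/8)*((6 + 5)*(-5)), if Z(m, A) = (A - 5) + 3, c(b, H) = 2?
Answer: 1279/8 ≈ 159.88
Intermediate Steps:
Z(m, A) = -2 + A (Z(m, A) = (-5 + A) + 3 = -2 + A)
43 + Z(c(-1, -5), -1/8)*((6 + 5)*(-5)) = 43 + (-2 - 1/8)*((6 + 5)*(-5)) = 43 + (-2 - 1*⅛)*(11*(-5)) = 43 + (-2 - ⅛)*(-55) = 43 - 17/8*(-55) = 43 + 935/8 = 1279/8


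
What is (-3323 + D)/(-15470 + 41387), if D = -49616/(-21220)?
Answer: -5872037/45829895 ≈ -0.12813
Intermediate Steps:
D = 12404/5305 (D = -49616*(-1/21220) = 12404/5305 ≈ 2.3382)
(-3323 + D)/(-15470 + 41387) = (-3323 + 12404/5305)/(-15470 + 41387) = -17616111/5305/25917 = -17616111/5305*1/25917 = -5872037/45829895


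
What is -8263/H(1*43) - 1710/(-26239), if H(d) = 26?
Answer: -11408863/35906 ≈ -317.74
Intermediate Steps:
-8263/H(1*43) - 1710/(-26239) = -8263/26 - 1710/(-26239) = -8263*1/26 - 1710*(-1/26239) = -8263/26 + 90/1381 = -11408863/35906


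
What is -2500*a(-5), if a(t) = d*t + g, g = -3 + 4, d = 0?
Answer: -2500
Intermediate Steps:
g = 1
a(t) = 1 (a(t) = 0*t + 1 = 0 + 1 = 1)
-2500*a(-5) = -2500*1 = -2500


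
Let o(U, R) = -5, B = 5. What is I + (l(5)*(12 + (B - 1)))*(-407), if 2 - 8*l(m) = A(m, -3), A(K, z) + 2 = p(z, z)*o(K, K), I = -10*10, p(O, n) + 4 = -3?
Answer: 25134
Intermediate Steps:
p(O, n) = -7 (p(O, n) = -4 - 3 = -7)
I = -100
A(K, z) = 33 (A(K, z) = -2 - 7*(-5) = -2 + 35 = 33)
l(m) = -31/8 (l(m) = ¼ - ⅛*33 = ¼ - 33/8 = -31/8)
I + (l(5)*(12 + (B - 1)))*(-407) = -100 - 31*(12 + (5 - 1))/8*(-407) = -100 - 31*(12 + 4)/8*(-407) = -100 - 31/8*16*(-407) = -100 - 62*(-407) = -100 + 25234 = 25134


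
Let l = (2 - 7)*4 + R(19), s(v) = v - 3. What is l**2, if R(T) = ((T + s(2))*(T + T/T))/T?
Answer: 400/361 ≈ 1.1080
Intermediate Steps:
s(v) = -3 + v
R(T) = (1 + T)*(-1 + T)/T (R(T) = ((T + (-3 + 2))*(T + T/T))/T = ((T - 1)*(T + 1))/T = ((-1 + T)*(1 + T))/T = ((1 + T)*(-1 + T))/T = (1 + T)*(-1 + T)/T)
l = -20/19 (l = (2 - 7)*4 + (19 - 1/19) = -5*4 + (19 - 1*1/19) = -20 + (19 - 1/19) = -20 + 360/19 = -20/19 ≈ -1.0526)
l**2 = (-20/19)**2 = 400/361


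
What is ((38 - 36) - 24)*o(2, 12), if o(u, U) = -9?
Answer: 198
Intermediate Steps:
((38 - 36) - 24)*o(2, 12) = ((38 - 36) - 24)*(-9) = (2 - 24)*(-9) = -22*(-9) = 198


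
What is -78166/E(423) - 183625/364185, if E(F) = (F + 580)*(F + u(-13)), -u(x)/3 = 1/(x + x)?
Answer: -570951043/829394919 ≈ -0.68839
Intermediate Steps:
u(x) = -3/(2*x) (u(x) = -3/(x + x) = -3*1/(2*x) = -3/(2*x))
E(F) = (580 + F)*(3/26 + F) (E(F) = (F + 580)*(F - 3/2/(-13)) = (580 + F)*(F - 3/2*(-1/13)) = (580 + F)*(F + 3/26) = (580 + F)*(3/26 + F))
-78166/E(423) - 183625/364185 = -78166/(870/13 + 423² + (15083/26)*423) - 183625/364185 = -78166/(870/13 + 178929 + 6380109/26) - 183625*1/364185 = -78166/11034003/26 - 36725/72837 = -78166*26/11034003 - 36725/72837 = -6292/34161 - 36725/72837 = -570951043/829394919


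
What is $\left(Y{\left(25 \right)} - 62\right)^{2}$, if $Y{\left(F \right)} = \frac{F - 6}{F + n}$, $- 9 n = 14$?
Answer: $\frac{166693921}{44521} \approx 3744.2$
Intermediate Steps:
$n = - \frac{14}{9}$ ($n = \left(- \frac{1}{9}\right) 14 = - \frac{14}{9} \approx -1.5556$)
$Y{\left(F \right)} = \frac{-6 + F}{- \frac{14}{9} + F}$ ($Y{\left(F \right)} = \frac{F - 6}{F - \frac{14}{9}} = \frac{-6 + F}{- \frac{14}{9} + F}$)
$\left(Y{\left(25 \right)} - 62\right)^{2} = \left(\frac{9 \left(-6 + 25\right)}{-14 + 9 \cdot 25} - 62\right)^{2} = \left(9 \frac{1}{-14 + 225} \cdot 19 - 62\right)^{2} = \left(9 \cdot \frac{1}{211} \cdot 19 - 62\right)^{2} = \left(\frac{171}{211} - 62\right)^{2} = \left(- \frac{12911}{211}\right)^{2} = \frac{166693921}{44521}$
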